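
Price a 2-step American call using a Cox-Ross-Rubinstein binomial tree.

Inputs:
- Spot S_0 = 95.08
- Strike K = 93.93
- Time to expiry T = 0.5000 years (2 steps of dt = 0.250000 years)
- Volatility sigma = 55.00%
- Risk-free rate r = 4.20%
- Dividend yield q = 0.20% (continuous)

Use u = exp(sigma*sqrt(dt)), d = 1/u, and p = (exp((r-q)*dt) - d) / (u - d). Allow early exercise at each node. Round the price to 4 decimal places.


Answer: Price = V(0,0) = 14.5927

Derivation:
dt = T/N = 0.250000
u = exp(sigma*sqrt(dt)) = 1.316531; d = 1/u = 0.759572
p = (exp((r-q)*dt) - d) / (u - d) = 0.449725
Discount per step: exp(-r*dt) = 0.989555
Stock lattice S(k, i) with i counting down-moves:
  k=0: S(0,0) = 95.0800
  k=1: S(1,0) = 125.1757; S(1,1) = 72.2201
  k=2: S(2,0) = 164.7977; S(2,1) = 95.0800; S(2,2) = 54.8564
Terminal payoffs V(N, i) = max(S_T - K, 0):
  V(2,0) = 70.867697; V(2,1) = 1.150000; V(2,2) = 0.000000
Backward induction: V(k, i) = exp(-r*dt) * [p * V(k+1, i) + (1-p) * V(k+1, i+1)]; then take max(V_cont, immediate exercise) for American.
  V(1,0) = exp(-r*dt) * [p*70.867697 + (1-p)*1.150000] = 32.164270; exercise = 31.245737; V(1,0) = max -> 32.164270
  V(1,1) = exp(-r*dt) * [p*1.150000 + (1-p)*0.000000] = 0.511781; exercise = 0.000000; V(1,1) = max -> 0.511781
  V(0,0) = exp(-r*dt) * [p*32.164270 + (1-p)*0.511781] = 14.592658; exercise = 1.150000; V(0,0) = max -> 14.592658


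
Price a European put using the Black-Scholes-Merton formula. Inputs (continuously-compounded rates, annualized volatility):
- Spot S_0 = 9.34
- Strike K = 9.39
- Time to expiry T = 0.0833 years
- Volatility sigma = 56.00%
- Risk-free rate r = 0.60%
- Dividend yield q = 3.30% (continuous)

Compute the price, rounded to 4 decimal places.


d1 = (ln(S/K) + (r - q + 0.5*sigma^2) * T) / (sigma * sqrt(T)) = 0.03386403
d2 = d1 - sigma * sqrt(T) = -0.12776171
exp(-rT) = 0.99950032; exp(-qT) = 0.99725487
P = K * exp(-rT) * N(-d2) - S_0 * exp(-qT) * N(-d1)
N(-d1) = 0.48649279; N(-d2) = 0.55083122
P = 9.3900 * 0.99950032 * 0.55083122 - 9.3400 * 0.99725487 * 0.48649279 = 0.6384

Answer: Price = 0.6384


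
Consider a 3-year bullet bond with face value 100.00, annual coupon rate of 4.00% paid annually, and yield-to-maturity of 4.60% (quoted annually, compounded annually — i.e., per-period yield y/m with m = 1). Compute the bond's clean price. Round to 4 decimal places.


Coupon per period c = face * coupon_rate / m = 4.000000
Periods per year m = 1; per-period yield y/m = 0.046000
Number of cashflows N = 3
Cashflows (t years, CF_t, discount factor 1/(1+y/m)^(m*t), PV):
  t = 1.0000: CF_t = 4.000000, DF = 0.956023, PV = 3.824092
  t = 2.0000: CF_t = 4.000000, DF = 0.913980, PV = 3.655919
  t = 3.0000: CF_t = 104.000000, DF = 0.873786, PV = 90.873716
Price P = sum_t PV_t = 98.353727

Answer: Price = 98.3537


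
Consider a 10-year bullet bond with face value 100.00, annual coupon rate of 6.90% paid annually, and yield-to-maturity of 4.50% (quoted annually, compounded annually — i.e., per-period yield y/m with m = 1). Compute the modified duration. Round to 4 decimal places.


Answer: Modified duration = 7.4346

Derivation:
Coupon per period c = face * coupon_rate / m = 6.900000
Periods per year m = 1; per-period yield y/m = 0.045000
Number of cashflows N = 10
Cashflows (t years, CF_t, discount factor 1/(1+y/m)^(m*t), PV):
  t = 1.0000: CF_t = 6.900000, DF = 0.956938, PV = 6.602871
  t = 2.0000: CF_t = 6.900000, DF = 0.915730, PV = 6.318537
  t = 3.0000: CF_t = 6.900000, DF = 0.876297, PV = 6.046447
  t = 4.0000: CF_t = 6.900000, DF = 0.838561, PV = 5.786073
  t = 5.0000: CF_t = 6.900000, DF = 0.802451, PV = 5.536912
  t = 6.0000: CF_t = 6.900000, DF = 0.767896, PV = 5.298481
  t = 7.0000: CF_t = 6.900000, DF = 0.734828, PV = 5.070316
  t = 8.0000: CF_t = 6.900000, DF = 0.703185, PV = 4.851977
  t = 9.0000: CF_t = 6.900000, DF = 0.672904, PV = 4.643041
  t = 10.0000: CF_t = 106.900000, DF = 0.643928, PV = 68.835869
Price P = sum_t PV_t = 118.990524
First compute Macaulay numerator sum_t t * PV_t:
  t * PV_t at t = 1.0000: 6.602871
  t * PV_t at t = 2.0000: 12.637073
  t * PV_t at t = 3.0000: 18.139340
  t * PV_t at t = 4.0000: 23.144293
  t * PV_t at t = 5.0000: 27.684561
  t * PV_t at t = 6.0000: 31.790884
  t * PV_t at t = 7.0000: 35.492215
  t * PV_t at t = 8.0000: 38.815819
  t * PV_t at t = 9.0000: 41.787365
  t * PV_t at t = 10.0000: 688.358692
Macaulay duration D = 924.453112 / 118.990524 = 7.769132
Modified duration = D / (1 + y/m) = 7.769132 / (1 + 0.045000) = 7.434576


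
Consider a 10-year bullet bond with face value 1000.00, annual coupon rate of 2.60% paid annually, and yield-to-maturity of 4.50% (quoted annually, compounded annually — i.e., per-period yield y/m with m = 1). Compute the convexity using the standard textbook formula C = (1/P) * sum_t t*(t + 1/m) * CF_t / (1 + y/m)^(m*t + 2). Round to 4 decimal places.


Answer: Convexity = 85.1444

Derivation:
Coupon per period c = face * coupon_rate / m = 26.000000
Periods per year m = 1; per-period yield y/m = 0.045000
Number of cashflows N = 10
Cashflows (t years, CF_t, discount factor 1/(1+y/m)^(m*t), PV):
  t = 1.0000: CF_t = 26.000000, DF = 0.956938, PV = 24.880383
  t = 2.0000: CF_t = 26.000000, DF = 0.915730, PV = 23.808979
  t = 3.0000: CF_t = 26.000000, DF = 0.876297, PV = 22.783712
  t = 4.0000: CF_t = 26.000000, DF = 0.838561, PV = 21.802595
  t = 5.0000: CF_t = 26.000000, DF = 0.802451, PV = 20.863727
  t = 6.0000: CF_t = 26.000000, DF = 0.767896, PV = 19.965289
  t = 7.0000: CF_t = 26.000000, DF = 0.734828, PV = 19.105540
  t = 8.0000: CF_t = 26.000000, DF = 0.703185, PV = 18.282813
  t = 9.0000: CF_t = 26.000000, DF = 0.672904, PV = 17.495515
  t = 10.0000: CF_t = 1026.000000, DF = 0.643928, PV = 660.669802
Price P = sum_t PV_t = 849.658355
Convexity numerator sum_t t*(t + 1/m) * CF_t / (1+y/m)^(m*t + 2):
  t = 1.0000: term = 45.567423
  t = 2.0000: term = 130.815570
  t = 3.0000: term = 250.364727
  t = 4.0000: term = 399.305784
  t = 5.0000: term = 573.166197
  t = 6.0000: term = 767.878159
  t = 7.0000: term = 979.748847
  t = 8.0000: term = 1205.432621
  t = 9.0000: term = 1441.905049
  t = 10.0000: term = 66549.463789
Convexity = (1/P) * sum = 72343.648164 / 849.658355 = 85.144397


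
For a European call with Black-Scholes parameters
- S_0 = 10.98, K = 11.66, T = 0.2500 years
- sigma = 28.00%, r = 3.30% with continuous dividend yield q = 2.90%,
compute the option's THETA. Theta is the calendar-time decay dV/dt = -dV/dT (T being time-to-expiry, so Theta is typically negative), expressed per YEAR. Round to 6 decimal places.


Answer: Theta = -1.148728

Derivation:
d1 = -0.3520624631; d2 = -0.4920624631
phi(d1) = 0.3749687754; exp(-qT) = 0.9927762179; exp(-rT) = 0.9917839379
Theta = -S*exp(-qT)*phi(d1)*sigma/(2*sqrt(T)) - r*K*exp(-rT)*N(d2) + q*S*exp(-qT)*N(d1)
N(d1) = 0.3623957092; N(d2) = 0.3113375936; sqrt(T) = 0.5000000000
Term 1 = -10.9800 * 0.9927762179 * 0.3749687754 * 0.2800 / (2 * 0.5000000000) = -1.1444763982
Term 2 = -0.0330 * 11.6600 * 0.9917839379 * 0.3113375936 = -0.1188122240
Term 3 = 0.0290 * 10.9800 * 0.9927762179 * 0.3623957092 = 0.1145604603
Theta = -1.1444763982 + (-0.1188122240) + (0.1145604603) = -1.148728


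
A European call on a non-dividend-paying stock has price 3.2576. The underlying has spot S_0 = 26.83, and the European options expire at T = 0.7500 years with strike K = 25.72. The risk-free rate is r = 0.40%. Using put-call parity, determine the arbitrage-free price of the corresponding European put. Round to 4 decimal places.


Put-call parity: C - P = S_0 * exp(-qT) - K * exp(-rT).
S_0 * exp(-qT) = 26.8300 * 1.00000000 = 26.83000000
K * exp(-rT) = 25.7200 * 0.99700450 = 25.64295562
P = C - S*exp(-qT) + K*exp(-rT)
P = 3.2576 - 26.83000000 + 25.64295562 = 2.0706

Answer: Put price = 2.0706


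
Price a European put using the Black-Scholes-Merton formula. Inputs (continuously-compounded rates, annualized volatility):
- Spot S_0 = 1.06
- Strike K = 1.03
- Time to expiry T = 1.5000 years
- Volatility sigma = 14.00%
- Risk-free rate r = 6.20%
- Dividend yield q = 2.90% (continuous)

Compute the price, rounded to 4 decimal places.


Answer: Price = 0.0354

Derivation:
d1 = (ln(S/K) + (r - q + 0.5*sigma^2) * T) / (sigma * sqrt(T)) = 0.54186274
d2 = d1 - sigma * sqrt(T) = 0.37039846
exp(-rT) = 0.91119350; exp(-qT) = 0.95743255
P = K * exp(-rT) * N(-d2) - S_0 * exp(-qT) * N(-d1)
N(-d1) = 0.29395653; N(-d2) = 0.35554281
P = 1.0300 * 0.91119350 * 0.35554281 - 1.0600 * 0.95743255 * 0.29395653 = 0.0354


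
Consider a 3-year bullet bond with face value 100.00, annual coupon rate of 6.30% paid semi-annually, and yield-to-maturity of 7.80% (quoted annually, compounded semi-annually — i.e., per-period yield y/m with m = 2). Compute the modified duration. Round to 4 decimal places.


Coupon per period c = face * coupon_rate / m = 3.150000
Periods per year m = 2; per-period yield y/m = 0.039000
Number of cashflows N = 6
Cashflows (t years, CF_t, discount factor 1/(1+y/m)^(m*t), PV):
  t = 0.5000: CF_t = 3.150000, DF = 0.962464, PV = 3.031761
  t = 1.0000: CF_t = 3.150000, DF = 0.926337, PV = 2.917961
  t = 1.5000: CF_t = 3.150000, DF = 0.891566, PV = 2.808432
  t = 2.0000: CF_t = 3.150000, DF = 0.858100, PV = 2.703014
  t = 2.5000: CF_t = 3.150000, DF = 0.825890, PV = 2.601554
  t = 3.0000: CF_t = 103.150000, DF = 0.794889, PV = 81.992843
Price P = sum_t PV_t = 96.055566
First compute Macaulay numerator sum_t t * PV_t:
  t * PV_t at t = 0.5000: 1.515881
  t * PV_t at t = 1.0000: 2.917961
  t * PV_t at t = 1.5000: 4.212648
  t * PV_t at t = 2.0000: 5.406029
  t * PV_t at t = 2.5000: 6.503885
  t * PV_t at t = 3.0000: 245.978530
Macaulay duration D = 266.534933 / 96.055566 = 2.774799
Modified duration = D / (1 + y/m) = 2.774799 / (1 + 0.039000) = 2.670644

Answer: Modified duration = 2.6706


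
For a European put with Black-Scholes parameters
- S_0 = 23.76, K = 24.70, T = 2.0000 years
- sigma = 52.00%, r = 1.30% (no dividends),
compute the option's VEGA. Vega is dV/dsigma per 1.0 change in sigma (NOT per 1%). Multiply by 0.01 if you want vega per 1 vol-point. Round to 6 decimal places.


d1 = 0.3502901620; d2 = -0.3851008905
phi(d1) = 0.3752022249; exp(-qT) = 1.0000000000; exp(-rT) = 0.9743350896
Vega = S * exp(-qT) * phi(d1) * sqrt(T) = 23.7600 * 1.0000000000 * 0.3752022249 * 1.4142135624 = 12.607438

Answer: Vega = 12.607438


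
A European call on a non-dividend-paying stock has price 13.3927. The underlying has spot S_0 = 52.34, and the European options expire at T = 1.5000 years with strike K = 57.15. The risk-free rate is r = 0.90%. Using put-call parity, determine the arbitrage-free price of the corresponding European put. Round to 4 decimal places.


Put-call parity: C - P = S_0 * exp(-qT) - K * exp(-rT).
S_0 * exp(-qT) = 52.3400 * 1.00000000 = 52.34000000
K * exp(-rT) = 57.1500 * 0.98659072 = 56.38365944
P = C - S*exp(-qT) + K*exp(-rT)
P = 13.3927 - 52.34000000 + 56.38365944 = 17.4364

Answer: Put price = 17.4364


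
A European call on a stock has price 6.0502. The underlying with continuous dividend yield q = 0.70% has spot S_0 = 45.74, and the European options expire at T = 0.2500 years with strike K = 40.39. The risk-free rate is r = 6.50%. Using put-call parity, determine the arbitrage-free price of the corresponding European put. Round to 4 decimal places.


Answer: Put price = 0.1291

Derivation:
Put-call parity: C - P = S_0 * exp(-qT) - K * exp(-rT).
S_0 * exp(-qT) = 45.7400 * 0.99825153 = 45.66002500
K * exp(-rT) = 40.3900 * 0.98388132 = 39.73896647
P = C - S*exp(-qT) + K*exp(-rT)
P = 6.0502 - 45.66002500 + 39.73896647 = 0.1291


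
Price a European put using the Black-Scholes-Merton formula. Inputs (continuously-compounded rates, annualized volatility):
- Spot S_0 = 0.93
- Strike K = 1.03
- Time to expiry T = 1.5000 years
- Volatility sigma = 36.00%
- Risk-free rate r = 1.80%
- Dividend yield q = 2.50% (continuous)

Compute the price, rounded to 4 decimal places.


Answer: Price = 0.2243

Derivation:
d1 = (ln(S/K) + (r - q + 0.5*sigma^2) * T) / (sigma * sqrt(T)) = -0.03499481
d2 = d1 - sigma * sqrt(T) = -0.47590296
exp(-rT) = 0.97336124; exp(-qT) = 0.96319442
P = K * exp(-rT) * N(-d2) - S_0 * exp(-qT) * N(-d1)
N(-d1) = 0.51395806; N(-d2) = 0.68292824
P = 1.0300 * 0.97336124 * 0.68292824 - 0.9300 * 0.96319442 * 0.51395806 = 0.2243


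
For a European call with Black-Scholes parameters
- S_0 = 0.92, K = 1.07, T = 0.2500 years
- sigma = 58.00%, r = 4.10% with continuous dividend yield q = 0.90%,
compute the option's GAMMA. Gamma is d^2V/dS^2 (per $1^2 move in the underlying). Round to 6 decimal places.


d1 = -0.3482422669; d2 = -0.6382422669
phi(d1) = 0.3754706882; exp(-qT) = 0.9977525294; exp(-rT) = 0.9898023522
Gamma = exp(-qT) * phi(d1) / (S * sigma * sqrt(T)) = 0.9977525294 * 0.3754706882 / (0.9200 * 0.5800 * 0.5000000000) = 1.404149

Answer: Gamma = 1.404149


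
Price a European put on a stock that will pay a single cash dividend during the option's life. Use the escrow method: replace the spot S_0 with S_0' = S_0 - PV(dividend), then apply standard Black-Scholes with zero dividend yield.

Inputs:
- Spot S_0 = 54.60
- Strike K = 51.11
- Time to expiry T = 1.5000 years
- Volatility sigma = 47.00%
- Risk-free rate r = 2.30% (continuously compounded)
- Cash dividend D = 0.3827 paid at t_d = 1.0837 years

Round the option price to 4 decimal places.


PV(D) = D * exp(-r * t_d) = 0.3827 * 0.97538297 = 0.37327906
S_0' = S_0 - PV(D) = 54.6000 - 0.37327906 = 54.22672094
d1 = (ln(S_0'/K) + (r + sigma^2/2)*T) / (sigma*sqrt(T)) = 0.45058211
d2 = d1 - sigma*sqrt(T) = -0.12504798
exp(-rT) = 0.96608834
N(-d1) = 0.32614538; N(-d2) = 0.54975722
P = K * exp(-rT) * N(-d2) - S_0' * N(-d1) = 51.1100 * 0.96608834 * 0.54975722 - 54.22672094 * 0.32614538 = 9.4594

Answer: Price = 9.4594


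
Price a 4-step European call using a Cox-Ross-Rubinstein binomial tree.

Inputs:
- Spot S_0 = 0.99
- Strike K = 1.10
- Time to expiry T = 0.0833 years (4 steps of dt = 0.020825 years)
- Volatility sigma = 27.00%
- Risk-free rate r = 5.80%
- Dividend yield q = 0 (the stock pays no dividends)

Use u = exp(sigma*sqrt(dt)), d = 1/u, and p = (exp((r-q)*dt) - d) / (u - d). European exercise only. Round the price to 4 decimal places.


dt = T/N = 0.020825
u = exp(sigma*sqrt(dt)) = 1.039732; d = 1/u = 0.961786
p = (exp((r-q)*dt) - d) / (u - d) = 0.505766
Discount per step: exp(-r*dt) = 0.998793
Stock lattice S(k, i) with i counting down-moves:
  k=0: S(0,0) = 0.9900
  k=1: S(1,0) = 1.0293; S(1,1) = 0.9522
  k=2: S(2,0) = 1.0702; S(2,1) = 0.9900; S(2,2) = 0.9158
  k=3: S(3,0) = 1.1128; S(3,1) = 1.0293; S(3,2) = 0.9522; S(3,3) = 0.8808
  k=4: S(4,0) = 1.1570; S(4,1) = 1.0702; S(4,2) = 0.9900; S(4,3) = 0.9158; S(4,4) = 0.8471
Terminal payoffs V(N, i) = max(S_T - K, 0):
  V(4,0) = 0.056968; V(4,1) = 0.000000; V(4,2) = 0.000000; V(4,3) = 0.000000; V(4,4) = 0.000000
Backward induction: V(k, i) = exp(-r*dt) * [p * V(k+1, i) + (1-p) * V(k+1, i+1)].
  V(3,0) = exp(-r*dt) * [p*0.056968 + (1-p)*0.000000] = 0.028778
  V(3,1) = exp(-r*dt) * [p*0.000000 + (1-p)*0.000000] = 0.000000
  V(3,2) = exp(-r*dt) * [p*0.000000 + (1-p)*0.000000] = 0.000000
  V(3,3) = exp(-r*dt) * [p*0.000000 + (1-p)*0.000000] = 0.000000
  V(2,0) = exp(-r*dt) * [p*0.028778 + (1-p)*0.000000] = 0.014537
  V(2,1) = exp(-r*dt) * [p*0.000000 + (1-p)*0.000000] = 0.000000
  V(2,2) = exp(-r*dt) * [p*0.000000 + (1-p)*0.000000] = 0.000000
  V(1,0) = exp(-r*dt) * [p*0.014537 + (1-p)*0.000000] = 0.007344
  V(1,1) = exp(-r*dt) * [p*0.000000 + (1-p)*0.000000] = 0.000000
  V(0,0) = exp(-r*dt) * [p*0.007344 + (1-p)*0.000000] = 0.003710

Answer: Price = V(0,0) = 0.0037


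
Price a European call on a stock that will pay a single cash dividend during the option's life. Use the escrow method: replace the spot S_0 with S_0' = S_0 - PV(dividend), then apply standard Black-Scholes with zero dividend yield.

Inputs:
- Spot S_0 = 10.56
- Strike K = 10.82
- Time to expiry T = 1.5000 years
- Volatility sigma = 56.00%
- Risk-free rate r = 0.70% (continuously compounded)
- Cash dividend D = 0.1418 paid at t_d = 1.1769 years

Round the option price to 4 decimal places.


PV(D) = D * exp(-r * t_d) = 0.1418 * 0.99179554 = 0.14063661
S_0' = S_0 - PV(D) = 10.5600 - 0.14063661 = 10.41936339
d1 = (ln(S_0'/K) + (r + sigma^2/2)*T) / (sigma*sqrt(T)) = 0.30322593
d2 = d1 - sigma*sqrt(T) = -0.38263120
exp(-rT) = 0.98955493
N(d1) = 0.61914116; N(d2) = 0.35099662
C = S_0' * N(d1) - K * exp(-rT) * N(d2) = 10.41936339 * 0.61914116 - 10.8200 * 0.98955493 * 0.35099662 = 2.6929

Answer: Price = 2.6929


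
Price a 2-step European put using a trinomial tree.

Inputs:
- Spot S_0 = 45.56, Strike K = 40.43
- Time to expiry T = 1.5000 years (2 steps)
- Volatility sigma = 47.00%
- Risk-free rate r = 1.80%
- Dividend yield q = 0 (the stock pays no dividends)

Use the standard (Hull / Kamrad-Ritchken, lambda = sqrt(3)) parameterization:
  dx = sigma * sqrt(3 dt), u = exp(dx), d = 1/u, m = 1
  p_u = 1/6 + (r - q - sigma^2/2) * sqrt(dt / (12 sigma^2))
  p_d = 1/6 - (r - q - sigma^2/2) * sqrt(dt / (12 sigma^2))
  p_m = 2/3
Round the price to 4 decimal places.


dt = T/N = 0.750000; dx = sigma*sqrt(3*dt) = 0.705000
u = exp(dx) = 2.023847; d = 1/u = 0.494109
p_u = 0.117491, p_m = 0.666667, p_d = 0.215842
Discount per step: exp(-r*dt) = 0.986591
Stock lattice S(k, j) with j the centered position index:
  k=0: S(0,+0) = 45.5600
  k=1: S(1,-1) = 22.5116; S(1,+0) = 45.5600; S(1,+1) = 92.2065
  k=2: S(2,-2) = 11.1232; S(2,-1) = 22.5116; S(2,+0) = 45.5600; S(2,+1) = 92.2065; S(2,+2) = 186.6117
Terminal payoffs V(N, j) = max(K - S_T, 0):
  V(2,-2) = 29.306832; V(2,-1) = 17.918413; V(2,+0) = 0.000000; V(2,+1) = 0.000000; V(2,+2) = 0.000000
Backward induction: V(k, j) = exp(-r*dt) * [p_u * V(k+1, j+1) + p_m * V(k+1, j) + p_d * V(k+1, j-1)]
  V(1,-1) = exp(-r*dt) * [p_u*0.000000 + p_m*17.918413 + p_d*29.306832] = 18.026255
  V(1,+0) = exp(-r*dt) * [p_u*0.000000 + p_m*0.000000 + p_d*17.918413] = 3.815689
  V(1,+1) = exp(-r*dt) * [p_u*0.000000 + p_m*0.000000 + p_d*0.000000] = 0.000000
  V(0,+0) = exp(-r*dt) * [p_u*0.000000 + p_m*3.815689 + p_d*18.026255] = 6.348335

Answer: Price = V(0,0) = 6.3483


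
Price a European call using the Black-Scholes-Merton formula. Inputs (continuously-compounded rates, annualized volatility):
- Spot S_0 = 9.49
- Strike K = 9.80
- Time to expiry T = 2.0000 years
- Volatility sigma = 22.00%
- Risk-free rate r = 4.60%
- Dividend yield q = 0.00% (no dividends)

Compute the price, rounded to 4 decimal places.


d1 = (ln(S/K) + (r - q + 0.5*sigma^2) * T) / (sigma * sqrt(T)) = 0.34794869
d2 = d1 - sigma * sqrt(T) = 0.03682171
exp(-rT) = 0.91210515; exp(-qT) = 1.00000000
C = S_0 * exp(-qT) * N(d1) - K * exp(-rT) * N(d2)
N(d1) = 0.63606064; N(d2) = 0.51468642
C = 9.4900 * 1.00000000 * 0.63606064 - 9.8000 * 0.91210515 * 0.51468642 = 1.4356

Answer: Price = 1.4356


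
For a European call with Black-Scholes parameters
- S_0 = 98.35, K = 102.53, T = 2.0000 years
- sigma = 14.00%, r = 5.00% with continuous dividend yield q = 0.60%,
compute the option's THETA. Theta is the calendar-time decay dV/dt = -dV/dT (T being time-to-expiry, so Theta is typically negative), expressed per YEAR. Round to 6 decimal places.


d1 = 0.3332347083; d2 = 0.1352448096
phi(d1) = 0.3773956325; exp(-qT) = 0.9880717129; exp(-rT) = 0.9048374180
Theta = -S*exp(-qT)*phi(d1)*sigma/(2*sqrt(T)) - r*K*exp(-rT)*N(d2) + q*S*exp(-qT)*N(d1)
N(d1) = 0.6305214398; N(d2) = 0.5537908402; sqrt(T) = 1.4142135624
Term 1 = -98.3500 * 0.9880717129 * 0.3773956325 * 0.1400 / (2 * 1.4142135624) = -1.8152763207
Term 2 = -0.0500 * 102.5300 * 0.9048374180 * 0.5537908402 = -2.5688413400
Term 3 = 0.0060 * 98.3500 * 0.9880717129 * 0.6305214398 = 0.3676325355
Theta = -1.8152763207 + (-2.5688413400) + (0.3676325355) = -4.016485

Answer: Theta = -4.016485


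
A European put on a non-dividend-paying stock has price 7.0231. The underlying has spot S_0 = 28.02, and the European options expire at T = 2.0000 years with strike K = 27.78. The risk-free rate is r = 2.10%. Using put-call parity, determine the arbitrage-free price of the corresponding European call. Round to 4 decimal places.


Put-call parity: C - P = S_0 * exp(-qT) - K * exp(-rT).
S_0 * exp(-qT) = 28.0200 * 1.00000000 = 28.02000000
K * exp(-rT) = 27.7800 * 0.95886978 = 26.63740250
C = P + S*exp(-qT) - K*exp(-rT)
C = 7.0231 + 28.02000000 - 26.63740250 = 8.4057

Answer: Call price = 8.4057


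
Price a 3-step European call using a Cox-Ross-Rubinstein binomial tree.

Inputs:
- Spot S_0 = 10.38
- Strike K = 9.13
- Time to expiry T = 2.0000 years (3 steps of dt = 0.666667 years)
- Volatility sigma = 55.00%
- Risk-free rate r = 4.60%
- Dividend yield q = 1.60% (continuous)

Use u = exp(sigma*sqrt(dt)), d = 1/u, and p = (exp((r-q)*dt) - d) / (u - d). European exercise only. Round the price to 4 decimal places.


dt = T/N = 0.666667
u = exp(sigma*sqrt(dt)) = 1.566859; d = 1/u = 0.638219
p = (exp((r-q)*dt) - d) / (u - d) = 0.411335
Discount per step: exp(-r*dt) = 0.969799
Stock lattice S(k, i) with i counting down-moves:
  k=0: S(0,0) = 10.3800
  k=1: S(1,0) = 16.2640; S(1,1) = 6.6247
  k=2: S(2,0) = 25.4834; S(2,1) = 10.3800; S(2,2) = 4.2280
  k=3: S(3,0) = 39.9289; S(3,1) = 16.2640; S(3,2) = 6.6247; S(3,3) = 2.6984
Terminal payoffs V(N, i) = max(S_T - K, 0):
  V(3,0) = 30.798895; V(3,1) = 7.133999; V(3,2) = 0.000000; V(3,3) = 0.000000
Backward induction: V(k, i) = exp(-r*dt) * [p * V(k+1, i) + (1-p) * V(k+1, i+1)].
  V(2,0) = exp(-r*dt) * [p*30.798895 + (1-p)*7.133999] = 16.358755
  V(2,1) = exp(-r*dt) * [p*7.133999 + (1-p)*0.000000] = 2.845838
  V(2,2) = exp(-r*dt) * [p*0.000000 + (1-p)*0.000000] = 0.000000
  V(1,0) = exp(-r*dt) * [p*16.358755 + (1-p)*2.845838] = 8.150356
  V(1,1) = exp(-r*dt) * [p*2.845838 + (1-p)*0.000000] = 1.135239
  V(0,0) = exp(-r*dt) * [p*8.150356 + (1-p)*1.135239] = 3.899368

Answer: Price = V(0,0) = 3.8994


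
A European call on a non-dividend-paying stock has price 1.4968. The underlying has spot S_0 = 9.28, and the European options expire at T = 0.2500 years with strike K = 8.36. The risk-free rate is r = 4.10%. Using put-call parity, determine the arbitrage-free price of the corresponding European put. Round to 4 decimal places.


Answer: Put price = 0.4915

Derivation:
Put-call parity: C - P = S_0 * exp(-qT) - K * exp(-rT).
S_0 * exp(-qT) = 9.2800 * 1.00000000 = 9.28000000
K * exp(-rT) = 8.3600 * 0.98980235 = 8.27474766
P = C - S*exp(-qT) + K*exp(-rT)
P = 1.4968 - 9.28000000 + 8.27474766 = 0.4915


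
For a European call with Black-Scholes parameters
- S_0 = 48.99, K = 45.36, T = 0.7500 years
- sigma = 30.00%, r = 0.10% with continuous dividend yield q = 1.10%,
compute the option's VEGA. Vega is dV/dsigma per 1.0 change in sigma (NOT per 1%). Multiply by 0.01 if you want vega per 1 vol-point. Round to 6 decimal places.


Answer: Vega = 15.512430

Derivation:
d1 = 0.3973537642; d2 = 0.1375461431
phi(d1) = 0.3686588678; exp(-qT) = 0.9917839379; exp(-rT) = 0.9992502812
Vega = S * exp(-qT) * phi(d1) * sqrt(T) = 48.9900 * 0.9917839379 * 0.3686588678 * 0.8660254038 = 15.512430


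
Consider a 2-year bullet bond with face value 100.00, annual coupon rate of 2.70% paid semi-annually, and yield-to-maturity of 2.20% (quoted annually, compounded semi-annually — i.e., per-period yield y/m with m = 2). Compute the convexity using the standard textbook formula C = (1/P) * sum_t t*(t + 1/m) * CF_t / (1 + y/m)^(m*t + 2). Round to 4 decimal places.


Coupon per period c = face * coupon_rate / m = 1.350000
Periods per year m = 2; per-period yield y/m = 0.011000
Number of cashflows N = 4
Cashflows (t years, CF_t, discount factor 1/(1+y/m)^(m*t), PV):
  t = 0.5000: CF_t = 1.350000, DF = 0.989120, PV = 1.335312
  t = 1.0000: CF_t = 1.350000, DF = 0.978358, PV = 1.320783
  t = 1.5000: CF_t = 1.350000, DF = 0.967713, PV = 1.306412
  t = 2.0000: CF_t = 101.350000, DF = 0.957184, PV = 97.010587
Price P = sum_t PV_t = 100.973094
Convexity numerator sum_t t*(t + 1/m) * CF_t / (1+y/m)^(m*t + 2):
  t = 0.5000: term = 0.653206
  t = 1.0000: term = 1.938297
  t = 1.5000: term = 3.834416
  t = 2.0000: term = 474.555295
Convexity = (1/P) * sum = 480.981215 / 100.973094 = 4.763459

Answer: Convexity = 4.7635


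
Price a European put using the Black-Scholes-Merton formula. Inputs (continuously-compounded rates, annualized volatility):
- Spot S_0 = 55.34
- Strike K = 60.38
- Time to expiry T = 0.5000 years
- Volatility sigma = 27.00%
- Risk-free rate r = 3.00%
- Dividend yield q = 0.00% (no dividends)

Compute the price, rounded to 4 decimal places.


Answer: Price = 6.7437

Derivation:
d1 = (ln(S/K) + (r - q + 0.5*sigma^2) * T) / (sigma * sqrt(T)) = -0.28251247
d2 = d1 - sigma * sqrt(T) = -0.47343130
exp(-rT) = 0.98511194; exp(-qT) = 1.00000000
P = K * exp(-rT) * N(-d2) - S_0 * exp(-qT) * N(-d1)
N(-d1) = 0.61122471; N(-d2) = 0.68204725
P = 60.3800 * 0.98511194 * 0.68204725 - 55.3400 * 1.00000000 * 0.61122471 = 6.7437


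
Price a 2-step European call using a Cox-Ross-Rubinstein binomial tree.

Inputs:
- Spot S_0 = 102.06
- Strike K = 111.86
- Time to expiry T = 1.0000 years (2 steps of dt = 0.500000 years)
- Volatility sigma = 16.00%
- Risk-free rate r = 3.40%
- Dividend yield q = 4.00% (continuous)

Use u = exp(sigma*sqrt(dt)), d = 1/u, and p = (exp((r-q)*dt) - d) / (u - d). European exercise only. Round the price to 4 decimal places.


dt = T/N = 0.500000
u = exp(sigma*sqrt(dt)) = 1.119785; d = 1/u = 0.893028
p = (exp((r-q)*dt) - d) / (u - d) = 0.458536
Discount per step: exp(-r*dt) = 0.983144
Stock lattice S(k, i) with i counting down-moves:
  k=0: S(0,0) = 102.0600
  k=1: S(1,0) = 114.2853; S(1,1) = 91.1425
  k=2: S(2,0) = 127.9750; S(2,1) = 102.0600; S(2,2) = 81.3928
Terminal payoffs V(N, i) = max(S_T - K, 0):
  V(2,0) = 16.115014; V(2,1) = 0.000000; V(2,2) = 0.000000
Backward induction: V(k, i) = exp(-r*dt) * [p * V(k+1, i) + (1-p) * V(k+1, i+1)].
  V(1,0) = exp(-r*dt) * [p*16.115014 + (1-p)*0.000000] = 7.264753
  V(1,1) = exp(-r*dt) * [p*0.000000 + (1-p)*0.000000] = 0.000000
  V(0,0) = exp(-r*dt) * [p*7.264753 + (1-p)*0.000000] = 3.274997

Answer: Price = V(0,0) = 3.2750


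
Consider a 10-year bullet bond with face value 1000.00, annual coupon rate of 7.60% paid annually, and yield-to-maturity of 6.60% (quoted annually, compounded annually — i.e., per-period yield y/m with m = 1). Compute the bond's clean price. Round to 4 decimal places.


Coupon per period c = face * coupon_rate / m = 76.000000
Periods per year m = 1; per-period yield y/m = 0.066000
Number of cashflows N = 10
Cashflows (t years, CF_t, discount factor 1/(1+y/m)^(m*t), PV):
  t = 1.0000: CF_t = 76.000000, DF = 0.938086, PV = 71.294559
  t = 2.0000: CF_t = 76.000000, DF = 0.880006, PV = 66.880449
  t = 3.0000: CF_t = 76.000000, DF = 0.825521, PV = 62.739634
  t = 4.0000: CF_t = 76.000000, DF = 0.774410, PV = 58.855191
  t = 5.0000: CF_t = 76.000000, DF = 0.726464, PV = 55.211249
  t = 6.0000: CF_t = 76.000000, DF = 0.681486, PV = 51.792916
  t = 7.0000: CF_t = 76.000000, DF = 0.639292, PV = 48.586225
  t = 8.0000: CF_t = 76.000000, DF = 0.599711, PV = 45.578072
  t = 9.0000: CF_t = 76.000000, DF = 0.562581, PV = 42.756166
  t = 10.0000: CF_t = 1076.000000, DF = 0.527750, PV = 567.858622
Price P = sum_t PV_t = 1071.553083

Answer: Price = 1071.5531


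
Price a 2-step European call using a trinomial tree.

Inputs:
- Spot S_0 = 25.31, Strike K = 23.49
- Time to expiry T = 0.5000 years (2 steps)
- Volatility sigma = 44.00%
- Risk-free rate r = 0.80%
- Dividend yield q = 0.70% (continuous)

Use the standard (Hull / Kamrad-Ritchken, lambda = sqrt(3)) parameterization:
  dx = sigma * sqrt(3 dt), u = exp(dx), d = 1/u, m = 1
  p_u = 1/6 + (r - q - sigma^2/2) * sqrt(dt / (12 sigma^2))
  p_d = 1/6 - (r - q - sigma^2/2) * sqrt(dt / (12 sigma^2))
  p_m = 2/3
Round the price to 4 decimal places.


dt = T/N = 0.250000; dx = sigma*sqrt(3*dt) = 0.381051
u = exp(dx) = 1.463823; d = 1/u = 0.683143
p_u = 0.135240, p_m = 0.666667, p_d = 0.198093
Discount per step: exp(-r*dt) = 0.998002
Stock lattice S(k, j) with j the centered position index:
  k=0: S(0,+0) = 25.3100
  k=1: S(1,-1) = 17.2903; S(1,+0) = 25.3100; S(1,+1) = 37.0493
  k=2: S(2,-2) = 11.8118; S(2,-1) = 17.2903; S(2,+0) = 25.3100; S(2,+1) = 37.0493; S(2,+2) = 54.2337
Terminal payoffs V(N, j) = max(S_T - K, 0):
  V(2,-2) = 0.000000; V(2,-1) = 0.000000; V(2,+0) = 1.820000; V(2,+1) = 13.559348; V(2,+2) = 30.743670
Backward induction: V(k, j) = exp(-r*dt) * [p_u * V(k+1, j+1) + p_m * V(k+1, j) + p_d * V(k+1, j-1)]
  V(1,-1) = exp(-r*dt) * [p_u*1.820000 + p_m*0.000000 + p_d*0.000000] = 0.245646
  V(1,+0) = exp(-r*dt) * [p_u*13.559348 + p_m*1.820000 + p_d*0.000000] = 3.041017
  V(1,+1) = exp(-r*dt) * [p_u*30.743670 + p_m*13.559348 + p_d*1.820000] = 13.530793
  V(0,+0) = exp(-r*dt) * [p_u*13.530793 + p_m*3.041017 + p_d*0.245646] = 3.898112

Answer: Price = V(0,0) = 3.8981


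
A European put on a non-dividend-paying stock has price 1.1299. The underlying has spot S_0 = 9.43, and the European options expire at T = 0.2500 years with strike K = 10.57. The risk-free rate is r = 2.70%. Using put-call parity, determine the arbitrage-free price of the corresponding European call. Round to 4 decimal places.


Put-call parity: C - P = S_0 * exp(-qT) - K * exp(-rT).
S_0 * exp(-qT) = 9.4300 * 1.00000000 = 9.43000000
K * exp(-rT) = 10.5700 * 0.99327273 = 10.49889276
C = P + S*exp(-qT) - K*exp(-rT)
C = 1.1299 + 9.43000000 - 10.49889276 = 0.0610

Answer: Call price = 0.0610


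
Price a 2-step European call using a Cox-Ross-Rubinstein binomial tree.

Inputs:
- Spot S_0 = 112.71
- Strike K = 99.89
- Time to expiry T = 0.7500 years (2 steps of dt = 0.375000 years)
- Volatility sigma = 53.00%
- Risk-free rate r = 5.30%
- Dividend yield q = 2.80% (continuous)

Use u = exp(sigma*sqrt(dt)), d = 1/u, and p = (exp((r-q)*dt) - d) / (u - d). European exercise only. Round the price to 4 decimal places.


dt = T/N = 0.375000
u = exp(sigma*sqrt(dt)) = 1.383418; d = 1/u = 0.722847
p = (exp((r-q)*dt) - d) / (u - d) = 0.433824
Discount per step: exp(-r*dt) = 0.980321
Stock lattice S(k, i) with i counting down-moves:
  k=0: S(0,0) = 112.7100
  k=1: S(1,0) = 155.9251; S(1,1) = 81.4721
  k=2: S(2,0) = 215.7096; S(2,1) = 112.7100; S(2,2) = 58.8919
Terminal payoffs V(N, i) = max(S_T - K, 0):
  V(2,0) = 115.819572; V(2,1) = 12.820000; V(2,2) = 0.000000
Backward induction: V(k, i) = exp(-r*dt) * [p * V(k+1, i) + (1-p) * V(k+1, i+1)].
  V(1,0) = exp(-r*dt) * [p*115.819572 + (1-p)*12.820000] = 56.372132
  V(1,1) = exp(-r*dt) * [p*12.820000 + (1-p)*0.000000] = 5.452184
  V(0,0) = exp(-r*dt) * [p*56.372132 + (1-p)*5.452184] = 27.000501

Answer: Price = V(0,0) = 27.0005


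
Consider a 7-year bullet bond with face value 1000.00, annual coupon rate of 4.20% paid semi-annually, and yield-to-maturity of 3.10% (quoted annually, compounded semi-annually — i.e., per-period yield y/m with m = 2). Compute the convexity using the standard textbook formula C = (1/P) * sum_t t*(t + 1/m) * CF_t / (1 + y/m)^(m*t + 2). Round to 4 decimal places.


Answer: Convexity = 42.9333

Derivation:
Coupon per period c = face * coupon_rate / m = 21.000000
Periods per year m = 2; per-period yield y/m = 0.015500
Number of cashflows N = 14
Cashflows (t years, CF_t, discount factor 1/(1+y/m)^(m*t), PV):
  t = 0.5000: CF_t = 21.000000, DF = 0.984737, PV = 20.679468
  t = 1.0000: CF_t = 21.000000, DF = 0.969706, PV = 20.363829
  t = 1.5000: CF_t = 21.000000, DF = 0.954905, PV = 20.053007
  t = 2.0000: CF_t = 21.000000, DF = 0.940330, PV = 19.746930
  t = 2.5000: CF_t = 21.000000, DF = 0.925977, PV = 19.445524
  t = 3.0000: CF_t = 21.000000, DF = 0.911844, PV = 19.148719
  t = 3.5000: CF_t = 21.000000, DF = 0.897926, PV = 18.856444
  t = 4.0000: CF_t = 21.000000, DF = 0.884220, PV = 18.568630
  t = 4.5000: CF_t = 21.000000, DF = 0.870724, PV = 18.285210
  t = 5.0000: CF_t = 21.000000, DF = 0.857434, PV = 18.006115
  t = 5.5000: CF_t = 21.000000, DF = 0.844347, PV = 17.731280
  t = 6.0000: CF_t = 21.000000, DF = 0.831459, PV = 17.460640
  t = 6.5000: CF_t = 21.000000, DF = 0.818768, PV = 17.194131
  t = 7.0000: CF_t = 1021.000000, DF = 0.806271, PV = 823.202638
Price P = sum_t PV_t = 1068.742567
Convexity numerator sum_t t*(t + 1/m) * CF_t / (1+y/m)^(m*t + 2):
  t = 0.5000: term = 10.026504
  t = 1.0000: term = 29.620395
  t = 1.5000: term = 58.336573
  t = 2.0000: term = 95.743595
  t = 2.5000: term = 141.423332
  t = 3.0000: term = 194.970620
  t = 3.5000: term = 255.992936
  t = 4.0000: term = 324.110068
  t = 4.5000: term = 398.953802
  t = 5.0000: term = 480.167604
  t = 5.5000: term = 567.406327
  t = 6.0000: term = 660.335907
  t = 6.5000: term = 758.633079
  t = 7.0000: term = 41908.894187
Convexity = (1/P) * sum = 45884.614927 / 1068.742567 = 42.933272


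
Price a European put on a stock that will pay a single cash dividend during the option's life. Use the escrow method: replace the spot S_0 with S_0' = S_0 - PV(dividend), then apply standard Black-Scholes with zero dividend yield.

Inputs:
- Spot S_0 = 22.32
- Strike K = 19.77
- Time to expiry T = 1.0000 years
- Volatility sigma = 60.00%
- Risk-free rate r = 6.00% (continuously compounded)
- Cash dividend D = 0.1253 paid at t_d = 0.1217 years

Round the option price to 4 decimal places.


PV(D) = D * exp(-r * t_d) = 0.1253 * 0.99272459 = 0.12438839
S_0' = S_0 - PV(D) = 22.3200 - 0.12438839 = 22.19561161
d1 = (ln(S_0'/K) + (r + sigma^2/2)*T) / (sigma*sqrt(T)) = 0.59288159
d2 = d1 - sigma*sqrt(T) = -0.00711841
exp(-rT) = 0.94176453
N(-d1) = 0.27663020; N(-d2) = 0.50283981
P = K * exp(-rT) * N(-d2) - S_0' * N(-d1) = 19.7700 * 0.94176453 * 0.50283981 - 22.19561161 * 0.27663020 = 3.2222

Answer: Price = 3.2222


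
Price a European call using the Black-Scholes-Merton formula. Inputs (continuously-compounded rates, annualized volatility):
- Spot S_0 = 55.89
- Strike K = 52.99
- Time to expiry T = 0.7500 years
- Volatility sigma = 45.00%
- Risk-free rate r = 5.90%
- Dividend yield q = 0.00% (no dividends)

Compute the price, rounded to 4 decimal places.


d1 = (ln(S/K) + (r - q + 0.5*sigma^2) * T) / (sigma * sqrt(T)) = 0.44512360
d2 = d1 - sigma * sqrt(T) = 0.05541217
exp(-rT) = 0.95671475; exp(-qT) = 1.00000000
C = S_0 * exp(-qT) * N(d1) - K * exp(-rT) * N(d2)
N(d1) = 0.67188478; N(d2) = 0.52209495
C = 55.8900 * 1.00000000 * 0.67188478 - 52.9900 * 0.95671475 * 0.52209495 = 11.0834

Answer: Price = 11.0834


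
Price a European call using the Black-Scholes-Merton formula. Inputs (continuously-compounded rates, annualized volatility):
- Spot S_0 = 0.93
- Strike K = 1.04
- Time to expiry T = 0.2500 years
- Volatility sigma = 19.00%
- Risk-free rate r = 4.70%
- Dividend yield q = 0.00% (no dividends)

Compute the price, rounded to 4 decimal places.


Answer: Price = 0.0070

Derivation:
d1 = (ln(S/K) + (r - q + 0.5*sigma^2) * T) / (sigma * sqrt(T)) = -1.00556743
d2 = d1 - sigma * sqrt(T) = -1.10056743
exp(-rT) = 0.98831876; exp(-qT) = 1.00000000
C = S_0 * exp(-qT) * N(d1) - K * exp(-rT) * N(d2)
N(d1) = 0.15731185; N(d2) = 0.13554248
C = 0.9300 * 1.00000000 * 0.15731185 - 1.0400 * 0.98831876 * 0.13554248 = 0.0070


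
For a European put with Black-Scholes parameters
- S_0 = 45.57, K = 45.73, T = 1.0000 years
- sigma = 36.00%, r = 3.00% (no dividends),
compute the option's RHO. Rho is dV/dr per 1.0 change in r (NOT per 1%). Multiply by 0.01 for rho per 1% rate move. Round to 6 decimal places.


d1 = 0.2535974100; d2 = -0.1064025900
phi(d1) = 0.3863180224; exp(-qT) = 1.0000000000; exp(-rT) = 0.9704455335
N(-d2) = 0.5423685309
Rho = -K*T*exp(-rT)*N(-d2) = -45.7300 * 1.0000 * 0.9704455335 * 0.5423685309 = -24.069488

Answer: Rho = -24.069488


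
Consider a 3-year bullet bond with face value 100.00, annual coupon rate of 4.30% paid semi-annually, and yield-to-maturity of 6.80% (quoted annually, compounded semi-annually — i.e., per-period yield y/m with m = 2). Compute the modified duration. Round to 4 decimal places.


Coupon per period c = face * coupon_rate / m = 2.150000
Periods per year m = 2; per-period yield y/m = 0.034000
Number of cashflows N = 6
Cashflows (t years, CF_t, discount factor 1/(1+y/m)^(m*t), PV):
  t = 0.5000: CF_t = 2.150000, DF = 0.967118, PV = 2.079304
  t = 1.0000: CF_t = 2.150000, DF = 0.935317, PV = 2.010932
  t = 1.5000: CF_t = 2.150000, DF = 0.904562, PV = 1.944808
  t = 2.0000: CF_t = 2.150000, DF = 0.874818, PV = 1.880859
  t = 2.5000: CF_t = 2.150000, DF = 0.846052, PV = 1.819013
  t = 3.0000: CF_t = 102.150000, DF = 0.818233, PV = 83.582458
Price P = sum_t PV_t = 93.317374
First compute Macaulay numerator sum_t t * PV_t:
  t * PV_t at t = 0.5000: 1.039652
  t * PV_t at t = 1.0000: 2.010932
  t * PV_t at t = 1.5000: 2.917213
  t * PV_t at t = 2.0000: 3.761719
  t * PV_t at t = 2.5000: 4.547532
  t * PV_t at t = 3.0000: 250.747374
Macaulay duration D = 265.024421 / 93.317374 = 2.840033
Modified duration = D / (1 + y/m) = 2.840033 / (1 + 0.034000) = 2.746647

Answer: Modified duration = 2.7466


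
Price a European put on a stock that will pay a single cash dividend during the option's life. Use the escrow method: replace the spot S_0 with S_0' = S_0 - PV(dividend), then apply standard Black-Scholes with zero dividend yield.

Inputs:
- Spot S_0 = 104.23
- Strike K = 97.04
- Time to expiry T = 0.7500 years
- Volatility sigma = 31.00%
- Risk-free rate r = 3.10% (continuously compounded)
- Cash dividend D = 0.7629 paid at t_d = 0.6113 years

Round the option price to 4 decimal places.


Answer: Price = 6.8051

Derivation:
PV(D) = D * exp(-r * t_d) = 0.7629 * 0.98122813 = 0.74857894
S_0' = S_0 - PV(D) = 104.2300 - 0.74857894 = 103.48142106
d1 = (ln(S_0'/K) + (r + sigma^2/2)*T) / (sigma*sqrt(T)) = 0.46022760
d2 = d1 - sigma*sqrt(T) = 0.19175972
exp(-rT) = 0.97701820
N(-d1) = 0.32267643; N(-d2) = 0.42396521
P = K * exp(-rT) * N(-d2) - S_0' * N(-d1) = 97.0400 * 0.97701820 * 0.42396521 - 103.48142106 * 0.32267643 = 6.8051


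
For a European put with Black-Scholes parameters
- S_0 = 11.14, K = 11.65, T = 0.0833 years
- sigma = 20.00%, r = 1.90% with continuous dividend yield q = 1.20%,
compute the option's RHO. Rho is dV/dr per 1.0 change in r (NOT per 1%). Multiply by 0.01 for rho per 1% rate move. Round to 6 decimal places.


Answer: Rho = -0.762024

Derivation:
d1 = -0.7365260450; d2 = -0.7942495237
phi(d1) = 0.3041683826; exp(-qT) = 0.9990008994; exp(-rT) = 0.9984185518
N(-d2) = 0.7864749085
Rho = -K*T*exp(-rT)*N(-d2) = -11.6500 * 0.0833 * 0.9984185518 * 0.7864749085 = -0.762024


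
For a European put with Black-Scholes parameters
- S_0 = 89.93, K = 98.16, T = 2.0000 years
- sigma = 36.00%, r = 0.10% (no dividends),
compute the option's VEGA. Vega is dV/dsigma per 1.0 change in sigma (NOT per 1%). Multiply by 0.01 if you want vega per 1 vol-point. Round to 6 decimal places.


Answer: Vega = 50.548158

Derivation:
d1 = 0.0864885669; d2 = -0.4226283156
phi(d1) = 0.3974529688; exp(-qT) = 1.0000000000; exp(-rT) = 0.9980019987
Vega = S * exp(-qT) * phi(d1) * sqrt(T) = 89.9300 * 1.0000000000 * 0.3974529688 * 1.4142135624 = 50.548158


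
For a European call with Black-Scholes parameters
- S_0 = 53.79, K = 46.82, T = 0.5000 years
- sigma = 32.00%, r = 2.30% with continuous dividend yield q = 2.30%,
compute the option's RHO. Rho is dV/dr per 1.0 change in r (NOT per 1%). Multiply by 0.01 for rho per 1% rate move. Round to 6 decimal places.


Answer: Rho = 16.003492

Derivation:
d1 = 0.7264510759; d2 = 0.5001769059
phi(d1) = 0.3064183003; exp(-qT) = 0.9885658722; exp(-rT) = 0.9885658722
N(d2) = 0.6915247409
Rho = K*T*exp(-rT)*N(d2) = 46.8200 * 0.5000 * 0.9885658722 * 0.6915247409 = 16.003492


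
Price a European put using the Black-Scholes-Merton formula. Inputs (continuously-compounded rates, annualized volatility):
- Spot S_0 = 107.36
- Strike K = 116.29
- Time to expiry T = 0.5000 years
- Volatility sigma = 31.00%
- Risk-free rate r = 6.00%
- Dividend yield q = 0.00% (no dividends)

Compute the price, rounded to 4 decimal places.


Answer: Price = 12.6029

Derivation:
d1 = (ln(S/K) + (r - q + 0.5*sigma^2) * T) / (sigma * sqrt(T)) = -0.11803847
d2 = d1 - sigma * sqrt(T) = -0.33724157
exp(-rT) = 0.97044553; exp(-qT) = 1.00000000
P = K * exp(-rT) * N(-d2) - S_0 * exp(-qT) * N(-d1)
N(-d1) = 0.54698141; N(-d2) = 0.63203260
P = 116.2900 * 0.97044553 * 0.63203260 - 107.3600 * 1.00000000 * 0.54698141 = 12.6029


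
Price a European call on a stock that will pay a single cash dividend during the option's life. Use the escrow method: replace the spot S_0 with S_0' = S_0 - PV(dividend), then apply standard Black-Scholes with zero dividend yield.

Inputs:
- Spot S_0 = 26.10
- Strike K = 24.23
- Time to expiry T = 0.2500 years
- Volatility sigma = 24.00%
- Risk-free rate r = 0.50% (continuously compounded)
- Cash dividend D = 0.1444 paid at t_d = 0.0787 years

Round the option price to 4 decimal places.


PV(D) = D * exp(-r * t_d) = 0.1444 * 0.99960658 = 0.14434319
S_0' = S_0 - PV(D) = 26.1000 - 0.14434319 = 25.95565681
d1 = (ln(S_0'/K) + (r + sigma^2/2)*T) / (sigma*sqrt(T)) = 0.64373367
d2 = d1 - sigma*sqrt(T) = 0.52373367
exp(-rT) = 0.99875078
N(d1) = 0.74012592; N(d2) = 0.69976810
C = S_0' * N(d1) - K * exp(-rT) * N(d2) = 25.95565681 * 0.74012592 - 24.2300 * 0.99875078 * 0.69976810 = 2.2763

Answer: Price = 2.2763
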